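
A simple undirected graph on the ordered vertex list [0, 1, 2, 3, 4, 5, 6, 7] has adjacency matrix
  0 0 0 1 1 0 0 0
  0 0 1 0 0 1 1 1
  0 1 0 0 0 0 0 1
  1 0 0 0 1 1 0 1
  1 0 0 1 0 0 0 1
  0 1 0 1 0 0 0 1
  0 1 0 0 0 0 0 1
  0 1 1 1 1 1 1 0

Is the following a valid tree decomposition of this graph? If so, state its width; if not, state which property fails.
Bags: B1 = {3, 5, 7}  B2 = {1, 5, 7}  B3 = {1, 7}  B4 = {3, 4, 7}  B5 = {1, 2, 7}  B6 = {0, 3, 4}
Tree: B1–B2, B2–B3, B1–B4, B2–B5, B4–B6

A tree decomposition must satisfy three properties: every vertex lies in some bag; for every edge, both endpoints lie together in some bag; and for every vertex, the bags containing it form a connected subtree. Here vertex 6 appears in no bag, so the decomposition is invalid.

No — vertex 6 appears in no bag.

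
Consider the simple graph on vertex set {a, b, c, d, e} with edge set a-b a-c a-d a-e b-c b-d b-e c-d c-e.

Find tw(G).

A width-3 tree decomposition is:
Bags: B1 = {a, b, c, e}  B2 = {a, b, c, d}
Tree: B1–B2
The largest bag has 4 vertices, giving width 3; this decomposition certifies tw(G) ≤ 3. On the other hand G contains the 4-clique {a, b, c, d}. A clique must lie in a single bag of any decomposition, so no decomposition can have width below 3. Therefore the treewidth is 3.

3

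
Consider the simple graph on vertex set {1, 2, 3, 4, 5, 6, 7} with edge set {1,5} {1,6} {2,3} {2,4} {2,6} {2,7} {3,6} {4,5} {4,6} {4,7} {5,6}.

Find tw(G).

A width-2 tree decomposition is:
Bags: B1 = {4, 5, 6}  B2 = {2, 4, 6}  B3 = {2, 4, 7}  B4 = {2, 3, 6}  B5 = {1, 5, 6}
Tree: B1–B2, B2–B3, B2–B4, B1–B5
Every bag has size at most 3, so the width is 3 − 1 = 2 and tw(G) ≤ 2. On the other hand G contains the 3-clique {1, 5, 6}. A clique must lie in a single bag of any decomposition, so no decomposition can have width below 2. Therefore the treewidth is 2.

2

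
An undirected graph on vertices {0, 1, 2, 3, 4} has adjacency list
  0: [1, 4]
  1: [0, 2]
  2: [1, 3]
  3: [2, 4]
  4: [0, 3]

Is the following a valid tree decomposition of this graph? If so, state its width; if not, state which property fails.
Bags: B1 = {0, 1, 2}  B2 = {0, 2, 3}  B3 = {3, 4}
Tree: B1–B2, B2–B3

No — edge (0,4) lies in no bag.

A tree decomposition must satisfy three properties: every vertex lies in some bag; for every edge, both endpoints lie together in some bag; and for every vertex, the bags containing it form a connected subtree. Here edge (0,4) lies in no bag, so the decomposition is invalid.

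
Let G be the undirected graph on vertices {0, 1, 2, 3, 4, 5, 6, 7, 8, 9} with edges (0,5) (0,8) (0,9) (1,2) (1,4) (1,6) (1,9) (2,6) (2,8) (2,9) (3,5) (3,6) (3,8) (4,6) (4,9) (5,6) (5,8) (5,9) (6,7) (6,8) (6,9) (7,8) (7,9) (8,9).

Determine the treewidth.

3

A width-3 tree decomposition is:
Bags: B1 = {2, 6, 8, 9}  B2 = {1, 2, 6, 9}  B3 = {1, 4, 6, 9}  B4 = {6, 7, 8, 9}  B5 = {5, 6, 8, 9}  B6 = {3, 5, 6, 8}  B7 = {0, 5, 8, 9}
Tree: B1–B2, B2–B3, B1–B4, B1–B5, B5–B6, B5–B7
Every bag has size at most 4, so the width is 4 − 1 = 3 and tw(G) ≤ 3. On the other hand G contains the 4-clique {0, 5, 8, 9}. A clique must lie in a single bag of any decomposition, so no decomposition can have width below 3. The upper and lower bounds meet at 3, so that is the treewidth.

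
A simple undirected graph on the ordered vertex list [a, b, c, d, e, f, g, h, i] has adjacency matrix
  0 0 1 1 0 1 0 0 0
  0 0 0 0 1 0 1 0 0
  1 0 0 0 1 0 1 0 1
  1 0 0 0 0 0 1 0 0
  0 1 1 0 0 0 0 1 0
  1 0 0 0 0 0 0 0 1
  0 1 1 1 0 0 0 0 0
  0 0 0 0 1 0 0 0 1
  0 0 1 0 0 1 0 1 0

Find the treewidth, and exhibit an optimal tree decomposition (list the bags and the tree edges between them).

Treewidth 3.
One optimal decomposition is:
Bags: B1 = {a, d, f, i}  B2 = {a, c, d, i}  B3 = {c, d, g, i}  B4 = {c, g, h, i}  B5 = {c, e, g, h}  B6 = {b, e, g, h}
Tree: B1–B2, B2–B3, B3–B4, B4–B5, B5–B6

Every bag has size at most 4, so the width is 4 − 1 = 3 and tw(G) ≤ 3. For the lower bound: the 4 vertex sets {a,d,f}, {i}, {c}, {b,e,g,h} are disjoint, each induces a connected subgraph, and every pair is joined by at least one edge of G. Contracting each set to a single vertex therefore yields K_{4} as a minor, and since treewidth is minor-monotone, tw(G) ≥ tw(K_{4}) = 3. Combining the bounds, tw(G) = 3.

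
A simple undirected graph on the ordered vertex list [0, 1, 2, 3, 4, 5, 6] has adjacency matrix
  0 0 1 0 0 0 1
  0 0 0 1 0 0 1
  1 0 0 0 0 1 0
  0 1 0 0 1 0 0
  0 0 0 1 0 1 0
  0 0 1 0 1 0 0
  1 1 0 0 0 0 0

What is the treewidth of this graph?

A width-2 tree decomposition is:
Bags: B1 = {2, 4, 5}  B2 = {2, 3, 4}  B3 = {1, 2, 3}  B4 = {1, 2, 6}  B5 = {0, 2, 6}
Tree: B1–B2, B2–B3, B3–B4, B4–B5
Every bag has size at most 3, so the width is 3 − 1 = 2 and tw(G) ≤ 2. For the lower bound, G contains the cycle 2–5–4–3–1–6–0–2, so G is not a forest; only forests have treewidth ≤ 1, hence tw(G) ≥ 2. The upper and lower bounds meet at 2, so that is the treewidth.

2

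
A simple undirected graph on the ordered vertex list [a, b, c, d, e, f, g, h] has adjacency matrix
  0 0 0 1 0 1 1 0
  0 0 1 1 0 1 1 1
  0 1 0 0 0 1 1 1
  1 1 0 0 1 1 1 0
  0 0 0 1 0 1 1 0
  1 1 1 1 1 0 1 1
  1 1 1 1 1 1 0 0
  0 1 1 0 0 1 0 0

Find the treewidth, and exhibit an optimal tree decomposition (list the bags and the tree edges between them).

Treewidth 3.
One optimal decomposition is:
Bags: B1 = {a, d, f, g}  B2 = {b, d, f, g}  B3 = {b, c, f, g}  B4 = {b, c, f, h}  B5 = {d, e, f, g}
Tree: B1–B2, B2–B3, B3–B4, B2–B5

Each bag holds 4 vertices, so the decomposition has width 3, which upper-bounds the treewidth. On the other hand G contains the 4-clique {d, e, f, g}. A clique must lie in a single bag of any decomposition, so no decomposition can have width below 3. Combining the bounds, tw(G) = 3.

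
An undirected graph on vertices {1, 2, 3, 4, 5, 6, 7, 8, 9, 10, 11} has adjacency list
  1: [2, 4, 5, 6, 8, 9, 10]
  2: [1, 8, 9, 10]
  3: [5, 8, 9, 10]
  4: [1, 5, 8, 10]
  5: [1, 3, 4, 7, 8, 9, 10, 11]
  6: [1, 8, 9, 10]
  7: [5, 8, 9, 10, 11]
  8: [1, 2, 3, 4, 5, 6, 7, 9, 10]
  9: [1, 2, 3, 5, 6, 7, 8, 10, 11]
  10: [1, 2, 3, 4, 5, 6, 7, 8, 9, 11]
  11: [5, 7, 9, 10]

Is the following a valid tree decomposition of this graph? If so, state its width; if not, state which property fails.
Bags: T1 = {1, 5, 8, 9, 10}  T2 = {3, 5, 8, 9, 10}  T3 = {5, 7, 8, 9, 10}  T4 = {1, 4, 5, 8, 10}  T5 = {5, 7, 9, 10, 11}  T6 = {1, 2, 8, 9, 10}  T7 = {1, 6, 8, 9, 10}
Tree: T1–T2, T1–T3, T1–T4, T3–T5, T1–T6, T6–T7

Yes; width 4.

Checking the three conditions: (i) the bags cover all of {1, 2, 3, 4, 5, 6, 7, 8, 9, 10, 11}; (ii) for each edge, some bag contains both endpoints; (iii) the bags containing any fixed vertex form a subtree. All hold, so the decomposition is valid with width 5 − 1 = 4.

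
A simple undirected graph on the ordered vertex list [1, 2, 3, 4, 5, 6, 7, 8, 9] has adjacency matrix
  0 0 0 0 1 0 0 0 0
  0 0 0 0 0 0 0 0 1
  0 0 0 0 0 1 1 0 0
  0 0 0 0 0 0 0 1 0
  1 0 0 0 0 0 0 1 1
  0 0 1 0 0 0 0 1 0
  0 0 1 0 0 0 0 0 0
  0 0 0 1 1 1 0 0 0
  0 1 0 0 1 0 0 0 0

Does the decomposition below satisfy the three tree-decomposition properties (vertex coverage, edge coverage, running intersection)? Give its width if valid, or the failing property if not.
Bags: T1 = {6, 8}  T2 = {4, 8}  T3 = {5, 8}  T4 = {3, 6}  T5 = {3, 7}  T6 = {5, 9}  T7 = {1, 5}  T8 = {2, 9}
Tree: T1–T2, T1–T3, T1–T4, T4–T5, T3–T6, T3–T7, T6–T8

Vertex coverage: the bags together contain {1, 2, 3, 4, 5, 6, 7, 8, 9}, the full vertex set. Edge coverage: each edge of G has both endpoints in at least one bag. Running intersection: for every vertex, the bags containing it form a connected subtree. All three properties hold, so this is a valid tree decomposition of width max|bag| − 1 = 1, and hence tw(G) ≤ 1.

Yes; width 1.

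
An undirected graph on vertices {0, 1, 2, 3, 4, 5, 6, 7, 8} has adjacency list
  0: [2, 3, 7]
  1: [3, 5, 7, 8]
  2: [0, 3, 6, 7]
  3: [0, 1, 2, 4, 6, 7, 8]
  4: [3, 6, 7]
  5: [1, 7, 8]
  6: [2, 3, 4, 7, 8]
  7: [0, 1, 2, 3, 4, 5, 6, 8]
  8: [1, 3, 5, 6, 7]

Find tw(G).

3

A width-3 tree decomposition is:
Bags: B1 = {1, 3, 7, 8}  B2 = {1, 5, 7, 8}  B3 = {3, 6, 7, 8}  B4 = {3, 4, 6, 7}  B5 = {2, 3, 6, 7}  B6 = {0, 2, 3, 7}
Tree: B1–B2, B1–B3, B3–B4, B3–B5, B5–B6
Every bag has size at most 4, so the width is 4 − 1 = 3 and tw(G) ≤ 3. On the other hand G contains the 4-clique {0, 2, 3, 7}. A clique must lie in a single bag of any decomposition, so no decomposition can have width below 3. Hence tw(G) = 3 exactly.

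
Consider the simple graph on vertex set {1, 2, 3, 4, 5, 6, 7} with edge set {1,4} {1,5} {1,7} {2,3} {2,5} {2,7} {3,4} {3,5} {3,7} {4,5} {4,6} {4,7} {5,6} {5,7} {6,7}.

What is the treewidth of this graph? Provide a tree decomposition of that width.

Treewidth 3.
One such decomposition:
Bags: B1 = {4, 5, 6, 7}  B2 = {1, 4, 5, 7}  B3 = {3, 4, 5, 7}  B4 = {2, 3, 5, 7}
Tree: B1–B2, B2–B3, B3–B4

The largest bag has 4 vertices, giving width 3; this decomposition certifies tw(G) ≤ 3. On the other hand G contains the 4-clique {2, 3, 5, 7}. A clique must lie in a single bag of any decomposition, so no decomposition can have width below 3. The upper and lower bounds meet at 3, so that is the treewidth.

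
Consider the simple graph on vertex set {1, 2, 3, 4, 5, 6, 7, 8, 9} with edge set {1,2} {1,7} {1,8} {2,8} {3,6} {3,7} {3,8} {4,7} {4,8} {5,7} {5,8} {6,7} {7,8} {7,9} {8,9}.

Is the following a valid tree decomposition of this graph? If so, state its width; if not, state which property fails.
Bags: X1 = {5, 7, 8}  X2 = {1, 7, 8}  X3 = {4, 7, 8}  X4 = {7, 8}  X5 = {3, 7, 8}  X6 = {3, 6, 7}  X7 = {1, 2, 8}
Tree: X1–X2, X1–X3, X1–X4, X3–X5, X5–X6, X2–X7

No — vertex 9 appears in no bag.

A tree decomposition must satisfy three properties: every vertex lies in some bag; for every edge, both endpoints lie together in some bag; and for every vertex, the bags containing it form a connected subtree. Here vertex 9 appears in no bag, so the decomposition is invalid.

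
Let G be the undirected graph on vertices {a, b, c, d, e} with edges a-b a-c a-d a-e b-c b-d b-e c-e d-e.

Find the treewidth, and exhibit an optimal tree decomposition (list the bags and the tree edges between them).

Each bag holds 4 vertices, so the decomposition has width 3, which upper-bounds the treewidth. On the other hand G contains the 4-clique {a, b, d, e}. A clique must lie in a single bag of any decomposition, so no decomposition can have width below 3. Hence tw(G) = 3 exactly.

Treewidth 3.
One such decomposition:
Bags: B1 = {a, b, c, e}  B2 = {a, b, d, e}
Tree: B1–B2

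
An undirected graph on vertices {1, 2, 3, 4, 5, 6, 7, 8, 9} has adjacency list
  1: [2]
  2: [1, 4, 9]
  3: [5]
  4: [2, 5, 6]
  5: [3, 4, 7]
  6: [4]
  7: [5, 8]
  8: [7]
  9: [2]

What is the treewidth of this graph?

A width-1 tree decomposition is:
Bags: B1 = {1, 2}  B2 = {2, 4}  B3 = {4, 5}  B4 = {4, 6}  B5 = {3, 5}  B6 = {5, 7}  B7 = {7, 8}  B8 = {2, 9}
Tree: B1–B2, B2–B3, B2–B4, B3–B5, B3–B6, B6–B7, B2–B8
The largest bag has 2 vertices, giving width 1; this decomposition certifies tw(G) ≤ 1. G has an edge, so its treewidth is at least 1. Hence tw(G) = 1 exactly.

1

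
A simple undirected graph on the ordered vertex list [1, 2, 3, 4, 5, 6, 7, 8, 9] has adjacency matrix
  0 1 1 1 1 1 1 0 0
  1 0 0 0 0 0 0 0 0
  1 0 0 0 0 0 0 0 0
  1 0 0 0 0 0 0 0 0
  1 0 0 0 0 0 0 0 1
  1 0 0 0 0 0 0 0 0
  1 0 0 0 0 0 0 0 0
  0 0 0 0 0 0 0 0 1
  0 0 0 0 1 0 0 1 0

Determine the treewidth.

1

A width-1 tree decomposition is:
Bags: B1 = {5, 9}  B2 = {1, 5}  B3 = {1, 4}  B4 = {1, 6}  B5 = {1, 7}  B6 = {1, 2}  B7 = {8, 9}  B8 = {1, 3}
Tree: B1–B2, B2–B3, B3–B4, B2–B5, B5–B6, B1–B7, B4–B8
Every bag has size at most 2, so the width is 2 − 1 = 1 and tw(G) ≤ 1. Since G has at least one edge (e.g. 9–5), it is not an edgeless graph, so tw(G) ≥ 1. Hence tw(G) = 1 exactly.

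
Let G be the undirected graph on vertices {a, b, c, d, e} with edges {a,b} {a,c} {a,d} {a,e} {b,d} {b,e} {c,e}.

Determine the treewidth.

A width-2 tree decomposition is:
Bags: B1 = {a, b, e}  B2 = {a, c, e}  B3 = {a, b, d}
Tree: B1–B2, B1–B3
The largest bag has 3 vertices, giving width 2; this decomposition certifies tw(G) ≤ 2. On the other hand G contains the 3-clique {a, b, d}. A clique must lie in a single bag of any decomposition, so no decomposition can have width below 2. The upper and lower bounds meet at 2, so that is the treewidth.

2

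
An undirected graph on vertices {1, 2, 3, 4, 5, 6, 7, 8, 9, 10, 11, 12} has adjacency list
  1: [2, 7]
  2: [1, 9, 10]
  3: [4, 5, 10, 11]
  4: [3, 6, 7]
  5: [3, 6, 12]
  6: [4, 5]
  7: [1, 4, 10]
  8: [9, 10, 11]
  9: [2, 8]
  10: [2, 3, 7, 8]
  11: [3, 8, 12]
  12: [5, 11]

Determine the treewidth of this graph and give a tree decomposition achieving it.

Each bag holds 4 vertices, so the decomposition has width 3, which upper-bounds the treewidth. For the lower bound: the 4 vertex sets {5,6,12}, {4}, {3}, {7,8,10,11} are disjoint, each induces a connected subgraph, and every pair is joined by at least one edge of G. Contracting each set to a single vertex therefore yields K_{4} as a minor, and since treewidth is minor-monotone, tw(G) ≥ tw(K_{4}) = 3. Hence tw(G) = 3 exactly.

Treewidth 3.
One such decomposition:
Bags: B1 = {4, 5, 6, 12}  B2 = {3, 4, 5, 12}  B3 = {3, 4, 11, 12}  B4 = {3, 4, 7, 11}  B5 = {3, 7, 10, 11}  B6 = {7, 8, 10, 11}  B7 = {1, 7, 8, 10}  B8 = {1, 2, 8, 10}  B9 = {1, 2, 8, 9}
Tree: B1–B2, B2–B3, B3–B4, B4–B5, B5–B6, B6–B7, B7–B8, B8–B9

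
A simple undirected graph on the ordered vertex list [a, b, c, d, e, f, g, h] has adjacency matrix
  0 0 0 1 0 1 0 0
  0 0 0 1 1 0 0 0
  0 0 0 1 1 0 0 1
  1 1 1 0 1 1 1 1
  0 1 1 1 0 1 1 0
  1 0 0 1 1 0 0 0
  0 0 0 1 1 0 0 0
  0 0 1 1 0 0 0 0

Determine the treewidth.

2

A width-2 tree decomposition is:
Bags: B1 = {c, d, e}  B2 = {d, e, f}  B3 = {d, e, g}  B4 = {b, d, e}  B5 = {c, d, h}  B6 = {a, d, f}
Tree: B1–B2, B2–B3, B3–B4, B1–B5, B2–B6
Every bag has size at most 3, so the width is 3 − 1 = 2 and tw(G) ≤ 2. On the other hand G contains the 3-clique {d, e, g}. A clique must lie in a single bag of any decomposition, so no decomposition can have width below 2. Hence tw(G) = 2 exactly.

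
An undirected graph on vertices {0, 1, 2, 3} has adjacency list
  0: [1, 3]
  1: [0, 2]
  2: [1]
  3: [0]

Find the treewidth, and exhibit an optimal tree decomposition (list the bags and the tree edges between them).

Treewidth 1.
Bags: B1 = {1, 2}  B2 = {0, 1}  B3 = {0, 3}
Tree: B1–B2, B2–B3

Each bag holds 2 vertices, so the decomposition has width 1, which upper-bounds the treewidth. Since G has at least one edge (e.g. 1–2), it is not an edgeless graph, so tw(G) ≥ 1. Hence tw(G) = 1 exactly.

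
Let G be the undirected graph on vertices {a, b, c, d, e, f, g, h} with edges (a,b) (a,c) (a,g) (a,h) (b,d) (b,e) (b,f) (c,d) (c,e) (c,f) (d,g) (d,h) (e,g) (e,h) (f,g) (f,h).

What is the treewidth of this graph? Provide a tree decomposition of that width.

Treewidth 4.
One optimal decomposition is:
Bags: B1 = {a, d, e, f, h}  B2 = {a, d, e, f, g}  B3 = {a, b, d, e, f}  B4 = {a, c, d, e, f}
Tree: B1–B2, B2–B3, B3–B4

Every bag has size at most 5, so the width is 5 − 1 = 4 and tw(G) ≤ 4. For the lower bound: the 5 vertex sets {f,h}, {a,g}, {b,e}, {d}, {c} are disjoint, each induces a connected subgraph, and every pair is joined by at least one edge of G. Contracting each set to a single vertex therefore yields K_{5} as a minor, and since treewidth is minor-monotone, tw(G) ≥ tw(K_{5}) = 4. The upper and lower bounds meet at 4, so that is the treewidth.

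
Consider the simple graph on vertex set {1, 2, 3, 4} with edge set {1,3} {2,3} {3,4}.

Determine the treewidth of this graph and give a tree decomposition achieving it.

Treewidth 1.
One optimal decomposition is:
Bags: B1 = {1, 3}  B2 = {2, 3}  B3 = {3, 4}
Tree: B1–B2, B1–B3

Every bag has size at most 2, so the width is 2 − 1 = 1 and tw(G) ≤ 1. G has an edge, so its treewidth is at least 1. The upper and lower bounds meet at 1, so that is the treewidth.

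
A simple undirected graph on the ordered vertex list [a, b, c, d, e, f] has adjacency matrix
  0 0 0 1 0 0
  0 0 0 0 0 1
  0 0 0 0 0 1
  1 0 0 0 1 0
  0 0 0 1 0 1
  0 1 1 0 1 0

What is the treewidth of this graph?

A width-1 tree decomposition is:
Bags: B1 = {e, f}  B2 = {d, e}  B3 = {b, f}  B4 = {c, f}  B5 = {a, d}
Tree: B1–B2, B1–B3, B1–B4, B2–B5
The largest bag has 2 vertices, giving width 1; this decomposition certifies tw(G) ≤ 1. Since G has at least one edge (e.g. f–e), it is not an edgeless graph, so tw(G) ≥ 1. Combining the bounds, tw(G) = 1.

1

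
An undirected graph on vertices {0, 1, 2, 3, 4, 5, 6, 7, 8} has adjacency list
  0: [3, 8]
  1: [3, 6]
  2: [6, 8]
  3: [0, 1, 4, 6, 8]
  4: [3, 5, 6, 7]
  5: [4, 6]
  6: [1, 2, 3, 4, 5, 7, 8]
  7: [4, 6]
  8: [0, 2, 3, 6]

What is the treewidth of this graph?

A width-2 tree decomposition is:
Bags: B1 = {3, 4, 6}  B2 = {3, 6, 8}  B3 = {2, 6, 8}  B4 = {4, 5, 6}  B5 = {0, 3, 8}  B6 = {4, 6, 7}  B7 = {1, 3, 6}
Tree: B1–B2, B2–B3, B1–B4, B2–B5, B1–B6, B2–B7
The largest bag has 3 vertices, giving width 2; this decomposition certifies tw(G) ≤ 2. For the lower bound, the 3 vertices {0, 3, 8} are pairwise adjacent, and any tree decomposition puts a clique entirely inside one bag — forcing width ≥ 2. Combining the bounds, tw(G) = 2.

2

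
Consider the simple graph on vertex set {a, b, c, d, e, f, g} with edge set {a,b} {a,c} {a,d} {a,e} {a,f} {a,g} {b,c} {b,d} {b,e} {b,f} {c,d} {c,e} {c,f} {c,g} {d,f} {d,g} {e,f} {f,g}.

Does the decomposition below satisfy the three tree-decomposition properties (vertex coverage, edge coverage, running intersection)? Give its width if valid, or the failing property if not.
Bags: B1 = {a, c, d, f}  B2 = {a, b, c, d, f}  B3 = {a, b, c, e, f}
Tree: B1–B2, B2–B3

A tree decomposition must satisfy three properties: every vertex lies in some bag; for every edge, both endpoints lie together in some bag; and for every vertex, the bags containing it form a connected subtree. Here vertex g appears in no bag, so the decomposition is invalid.

No — vertex g appears in no bag.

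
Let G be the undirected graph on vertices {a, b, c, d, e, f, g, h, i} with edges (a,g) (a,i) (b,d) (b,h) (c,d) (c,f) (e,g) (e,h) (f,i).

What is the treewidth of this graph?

A width-2 tree decomposition is:
Bags: B1 = {b, c, d}  B2 = {b, c, h}  B3 = {c, e, h}  B4 = {c, e, g}  B5 = {a, c, g}  B6 = {a, c, i}  B7 = {c, f, i}
Tree: B1–B2, B2–B3, B3–B4, B4–B5, B5–B6, B6–B7
The largest bag has 3 vertices, giving width 2; this decomposition certifies tw(G) ≤ 2. For the lower bound, G contains the cycle c–d–b–h–e–g–a–i–f–c, so G is not a forest; only forests have treewidth ≤ 1, hence tw(G) ≥ 2. The upper and lower bounds meet at 2, so that is the treewidth.

2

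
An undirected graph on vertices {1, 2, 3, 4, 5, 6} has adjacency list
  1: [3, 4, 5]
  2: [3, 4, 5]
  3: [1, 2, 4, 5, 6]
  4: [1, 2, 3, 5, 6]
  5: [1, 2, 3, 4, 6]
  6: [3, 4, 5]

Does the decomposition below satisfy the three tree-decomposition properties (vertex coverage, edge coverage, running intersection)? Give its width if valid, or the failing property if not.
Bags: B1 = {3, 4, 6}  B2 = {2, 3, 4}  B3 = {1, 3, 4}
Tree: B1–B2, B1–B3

A tree decomposition must satisfy three properties: every vertex lies in some bag; for every edge, both endpoints lie together in some bag; and for every vertex, the bags containing it form a connected subtree. Here vertex 5 appears in no bag, so the decomposition is invalid.

No — vertex 5 appears in no bag.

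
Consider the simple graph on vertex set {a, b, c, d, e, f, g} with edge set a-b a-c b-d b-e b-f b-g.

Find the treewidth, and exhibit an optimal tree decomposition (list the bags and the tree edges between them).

Treewidth 1.
One such decomposition:
Bags: B1 = {b, f}  B2 = {b, e}  B3 = {b, d}  B4 = {b, g}  B5 = {a, b}  B6 = {a, c}
Tree: B1–B2, B1–B3, B3–B4, B4–B5, B5–B6

Every bag has size at most 2, so the width is 2 − 1 = 1 and tw(G) ≤ 1. Any graph with an edge has treewidth ≥ 1, and G has the edge b–f. Hence tw(G) = 1 exactly.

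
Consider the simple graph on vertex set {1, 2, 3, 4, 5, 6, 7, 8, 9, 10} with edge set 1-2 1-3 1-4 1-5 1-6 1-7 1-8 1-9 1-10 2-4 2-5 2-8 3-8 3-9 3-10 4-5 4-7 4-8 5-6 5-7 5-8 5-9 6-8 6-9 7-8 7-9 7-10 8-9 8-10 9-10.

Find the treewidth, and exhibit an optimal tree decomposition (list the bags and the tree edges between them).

Every bag has size at most 5, so the width is 5 − 1 = 4 and tw(G) ≤ 4. For the lower bound, the 5 vertices {1, 3, 8, 9, 10} are pairwise adjacent, and any tree decomposition puts a clique entirely inside one bag — forcing width ≥ 4. Therefore the treewidth is 4.

Treewidth 4.
One optimal decomposition is:
Bags: B1 = {1, 7, 8, 9, 10}  B2 = {1, 5, 7, 8, 9}  B3 = {1, 3, 8, 9, 10}  B4 = {1, 4, 5, 7, 8}  B5 = {1, 2, 4, 5, 8}  B6 = {1, 5, 6, 8, 9}
Tree: B1–B2, B1–B3, B2–B4, B4–B5, B2–B6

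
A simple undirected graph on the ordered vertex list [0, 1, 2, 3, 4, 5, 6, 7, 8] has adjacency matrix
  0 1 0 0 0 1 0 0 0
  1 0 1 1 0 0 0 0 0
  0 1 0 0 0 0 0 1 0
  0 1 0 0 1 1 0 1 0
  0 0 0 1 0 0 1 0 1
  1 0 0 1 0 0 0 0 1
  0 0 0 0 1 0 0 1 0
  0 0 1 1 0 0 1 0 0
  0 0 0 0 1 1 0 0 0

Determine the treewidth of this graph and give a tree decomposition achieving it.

Treewidth 3.
One such decomposition:
Bags: B1 = {0, 4, 5, 8}  B2 = {0, 3, 4, 5}  B3 = {0, 1, 3, 4}  B4 = {1, 3, 4, 6}  B5 = {1, 3, 6, 7}  B6 = {1, 2, 6, 7}
Tree: B1–B2, B2–B3, B3–B4, B4–B5, B5–B6

Each bag holds 4 vertices, so the decomposition has width 3, which upper-bounds the treewidth. For the lower bound: the 4 vertex sets {0,5,8}, {4}, {3}, {1,2,6,7} are disjoint, each induces a connected subgraph, and every pair is joined by at least one edge of G. Contracting each set to a single vertex therefore yields K_{4} as a minor, and since treewidth is minor-monotone, tw(G) ≥ tw(K_{4}) = 3. The upper and lower bounds meet at 3, so that is the treewidth.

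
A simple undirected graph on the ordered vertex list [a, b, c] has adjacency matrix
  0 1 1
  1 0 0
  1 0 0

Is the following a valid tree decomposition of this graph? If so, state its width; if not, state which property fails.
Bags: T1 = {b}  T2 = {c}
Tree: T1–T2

A tree decomposition must satisfy three properties: every vertex lies in some bag; for every edge, both endpoints lie together in some bag; and for every vertex, the bags containing it form a connected subtree. Here vertex a appears in no bag, so the decomposition is invalid.

No — vertex a appears in no bag.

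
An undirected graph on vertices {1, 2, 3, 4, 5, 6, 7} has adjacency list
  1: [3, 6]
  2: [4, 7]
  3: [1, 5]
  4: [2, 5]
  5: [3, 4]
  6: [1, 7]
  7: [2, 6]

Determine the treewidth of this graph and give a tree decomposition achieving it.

Every bag has size at most 3, so the width is 3 − 1 = 2 and tw(G) ≤ 2. The edges 1–6–7–2–4–5–3–1 form a cycle, so G is not a tree and its treewidth is at least 2. Therefore the treewidth is 2.

Treewidth 2.
One such decomposition:
Bags: B1 = {1, 6, 7}  B2 = {1, 2, 7}  B3 = {1, 2, 4}  B4 = {1, 4, 5}  B5 = {1, 3, 5}
Tree: B1–B2, B2–B3, B3–B4, B4–B5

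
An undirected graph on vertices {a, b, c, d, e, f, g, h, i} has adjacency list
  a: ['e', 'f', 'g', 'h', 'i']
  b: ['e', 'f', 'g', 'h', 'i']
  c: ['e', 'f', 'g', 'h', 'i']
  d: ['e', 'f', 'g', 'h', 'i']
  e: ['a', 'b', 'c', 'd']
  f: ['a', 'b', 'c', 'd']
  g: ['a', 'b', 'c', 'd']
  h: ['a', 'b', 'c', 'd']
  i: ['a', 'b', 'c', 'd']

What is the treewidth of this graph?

4

A width-4 tree decomposition is:
Bags: B1 = {a, b, c, d, h}  B2 = {a, b, c, d, i}  B3 = {a, b, c, d, e}  B4 = {a, b, c, d, f}  B5 = {a, b, c, d, g}
Tree: B1–B2, B2–B3, B3–B4, B4–B5
The largest bag has 5 vertices, giving width 4; this decomposition certifies tw(G) ≤ 4. For the lower bound: the 5 vertex sets {c,h}, {d,i}, {a,e}, {b}, {f} are disjoint, each induces a connected subgraph, and every pair is joined by at least one edge of G. Contracting each set to a single vertex therefore yields K_{5} as a minor, and since treewidth is minor-monotone, tw(G) ≥ tw(K_{5}) = 4. Combining the bounds, tw(G) = 4.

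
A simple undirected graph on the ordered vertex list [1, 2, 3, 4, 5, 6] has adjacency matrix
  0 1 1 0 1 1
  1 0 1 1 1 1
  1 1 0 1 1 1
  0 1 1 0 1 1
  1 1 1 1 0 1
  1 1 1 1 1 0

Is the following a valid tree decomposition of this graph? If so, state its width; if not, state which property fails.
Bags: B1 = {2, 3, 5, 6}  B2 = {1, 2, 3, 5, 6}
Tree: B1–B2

No — vertex 4 appears in no bag.

A tree decomposition must satisfy three properties: every vertex lies in some bag; for every edge, both endpoints lie together in some bag; and for every vertex, the bags containing it form a connected subtree. Here vertex 4 appears in no bag, so the decomposition is invalid.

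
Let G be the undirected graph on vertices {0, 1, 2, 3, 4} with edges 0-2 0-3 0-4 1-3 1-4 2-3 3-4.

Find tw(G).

2

A width-2 tree decomposition is:
Bags: B1 = {0, 3, 4}  B2 = {1, 3, 4}  B3 = {0, 2, 3}
Tree: B1–B2, B1–B3
Every bag has size at most 3, so the width is 3 − 1 = 2 and tw(G) ≤ 2. On the other hand G contains the 3-clique {0, 2, 3}. A clique must lie in a single bag of any decomposition, so no decomposition can have width below 2. The upper and lower bounds meet at 2, so that is the treewidth.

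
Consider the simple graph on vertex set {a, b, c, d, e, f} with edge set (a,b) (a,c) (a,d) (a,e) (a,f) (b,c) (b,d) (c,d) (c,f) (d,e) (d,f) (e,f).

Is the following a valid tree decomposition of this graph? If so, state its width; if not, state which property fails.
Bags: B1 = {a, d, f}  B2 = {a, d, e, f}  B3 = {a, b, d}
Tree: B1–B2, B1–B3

No — vertex c appears in no bag.

A tree decomposition must satisfy three properties: every vertex lies in some bag; for every edge, both endpoints lie together in some bag; and for every vertex, the bags containing it form a connected subtree. Here vertex c appears in no bag, so the decomposition is invalid.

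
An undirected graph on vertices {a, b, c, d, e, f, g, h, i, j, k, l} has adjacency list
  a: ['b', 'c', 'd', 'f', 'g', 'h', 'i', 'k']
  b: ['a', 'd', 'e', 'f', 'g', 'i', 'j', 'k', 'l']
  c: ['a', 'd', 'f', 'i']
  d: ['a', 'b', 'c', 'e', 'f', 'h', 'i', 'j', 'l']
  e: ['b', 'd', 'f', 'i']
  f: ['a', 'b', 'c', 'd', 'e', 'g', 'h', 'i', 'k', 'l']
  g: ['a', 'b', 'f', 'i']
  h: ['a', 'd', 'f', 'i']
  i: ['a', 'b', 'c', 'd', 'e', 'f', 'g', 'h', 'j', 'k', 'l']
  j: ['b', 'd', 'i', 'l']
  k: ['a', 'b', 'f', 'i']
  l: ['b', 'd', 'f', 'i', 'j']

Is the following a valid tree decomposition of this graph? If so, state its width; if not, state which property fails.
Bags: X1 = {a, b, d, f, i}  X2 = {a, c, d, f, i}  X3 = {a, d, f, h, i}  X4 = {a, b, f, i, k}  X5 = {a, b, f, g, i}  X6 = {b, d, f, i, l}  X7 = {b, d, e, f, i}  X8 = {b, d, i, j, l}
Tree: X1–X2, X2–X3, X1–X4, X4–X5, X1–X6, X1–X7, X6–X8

Yes; width 4.

Vertex coverage: the bags together contain {a, b, c, d, e, f, g, h, i, j, k, l}, the full vertex set. Edge coverage: each edge of G has both endpoints in at least one bag. Running intersection: for every vertex, the bags containing it form a connected subtree. All three properties hold, so this is a valid tree decomposition of width max|bag| − 1 = 4, and hence tw(G) ≤ 4.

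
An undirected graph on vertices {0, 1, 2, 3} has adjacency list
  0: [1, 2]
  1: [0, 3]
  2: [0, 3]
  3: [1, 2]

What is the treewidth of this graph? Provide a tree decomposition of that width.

The largest bag has 3 vertices, giving width 2; this decomposition certifies tw(G) ≤ 2. For the lower bound, G contains the cycle 0–1–3–2–0, so G is not a forest; only forests have treewidth ≤ 1, hence tw(G) ≥ 2. Combining the bounds, tw(G) = 2.

Treewidth 2.
One optimal decomposition is:
Bags: B1 = {0, 1, 3}  B2 = {0, 2, 3}
Tree: B1–B2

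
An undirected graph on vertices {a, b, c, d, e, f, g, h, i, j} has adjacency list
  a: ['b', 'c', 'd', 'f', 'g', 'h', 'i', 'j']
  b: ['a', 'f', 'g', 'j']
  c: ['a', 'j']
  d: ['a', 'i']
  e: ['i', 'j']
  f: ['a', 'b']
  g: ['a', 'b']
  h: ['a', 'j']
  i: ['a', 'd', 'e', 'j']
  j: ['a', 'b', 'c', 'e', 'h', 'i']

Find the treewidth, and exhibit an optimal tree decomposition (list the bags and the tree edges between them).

Each bag holds 3 vertices, so the decomposition has width 2, which upper-bounds the treewidth. For the lower bound, the 3 vertices {e, i, j} are pairwise adjacent, and any tree decomposition puts a clique entirely inside one bag — forcing width ≥ 2. The upper and lower bounds meet at 2, so that is the treewidth.

Treewidth 2.
One optimal decomposition is:
Bags: B1 = {a, i, j}  B2 = {e, i, j}  B3 = {a, d, i}  B4 = {a, b, j}  B5 = {a, b, f}  B6 = {a, c, j}  B7 = {a, h, j}  B8 = {a, b, g}
Tree: B1–B2, B1–B3, B1–B4, B4–B5, B4–B6, B6–B7, B5–B8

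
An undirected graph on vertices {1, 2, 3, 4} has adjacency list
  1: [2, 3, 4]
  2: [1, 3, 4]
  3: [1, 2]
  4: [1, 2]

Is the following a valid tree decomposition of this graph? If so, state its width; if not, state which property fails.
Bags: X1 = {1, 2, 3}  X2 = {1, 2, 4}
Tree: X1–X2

Every vertex of G appears in some bag (union = {1, 2, 3, 4}); every edge is covered by a bag; and for each vertex v the set of bags containing v is connected in the bag tree. The decomposition is therefore valid. The largest bag has 3 vertices, so the width is 2.

Yes; width 2.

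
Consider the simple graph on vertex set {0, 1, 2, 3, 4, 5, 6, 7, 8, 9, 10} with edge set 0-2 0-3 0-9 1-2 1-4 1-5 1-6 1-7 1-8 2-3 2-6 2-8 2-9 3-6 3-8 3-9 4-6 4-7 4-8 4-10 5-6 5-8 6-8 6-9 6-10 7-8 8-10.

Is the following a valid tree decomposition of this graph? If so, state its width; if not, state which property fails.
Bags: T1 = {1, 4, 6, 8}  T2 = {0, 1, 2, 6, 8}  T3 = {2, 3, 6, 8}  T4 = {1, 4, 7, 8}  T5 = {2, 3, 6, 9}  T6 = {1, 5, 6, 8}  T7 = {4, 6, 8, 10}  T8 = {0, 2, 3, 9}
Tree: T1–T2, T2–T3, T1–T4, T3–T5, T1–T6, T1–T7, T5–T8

A tree decomposition must satisfy three properties: every vertex lies in some bag; for every edge, both endpoints lie together in some bag; and for every vertex, the bags containing it form a connected subtree. Here bags containing vertex 0 are not connected in the tree, so the decomposition is invalid.

No — bags containing vertex 0 are not connected in the tree.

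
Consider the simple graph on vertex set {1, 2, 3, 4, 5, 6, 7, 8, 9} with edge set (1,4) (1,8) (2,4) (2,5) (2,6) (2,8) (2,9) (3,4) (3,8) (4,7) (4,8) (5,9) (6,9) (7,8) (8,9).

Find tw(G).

A width-2 tree decomposition is:
Bags: B1 = {2, 8, 9}  B2 = {2, 4, 8}  B3 = {2, 5, 9}  B4 = {3, 4, 8}  B5 = {1, 4, 8}  B6 = {2, 6, 9}  B7 = {4, 7, 8}
Tree: B1–B2, B1–B3, B2–B4, B2–B5, B3–B6, B2–B7
Every bag has size at most 3, so the width is 3 − 1 = 2 and tw(G) ≤ 2. Conversely, {2, 8, 9} is a clique of size 3, and the vertices of any clique must share a bag in every tree decomposition; so some bag has ≥ 3 vertices and tw(G) ≥ 2. Combining the bounds, tw(G) = 2.

2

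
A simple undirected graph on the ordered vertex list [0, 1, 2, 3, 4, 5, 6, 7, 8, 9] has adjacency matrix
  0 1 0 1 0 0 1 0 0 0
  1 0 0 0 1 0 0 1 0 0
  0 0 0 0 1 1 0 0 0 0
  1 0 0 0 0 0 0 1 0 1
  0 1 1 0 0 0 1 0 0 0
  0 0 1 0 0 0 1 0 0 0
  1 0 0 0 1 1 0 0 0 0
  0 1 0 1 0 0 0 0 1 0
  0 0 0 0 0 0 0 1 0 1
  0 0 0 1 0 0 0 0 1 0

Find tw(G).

A width-2 tree decomposition is:
Bags: B1 = {7, 8, 9}  B2 = {3, 7, 9}  B3 = {1, 3, 7}  B4 = {0, 1, 3}  B5 = {0, 1, 4}  B6 = {0, 4, 6}  B7 = {2, 4, 6}  B8 = {2, 5, 6}
Tree: B1–B2, B2–B3, B3–B4, B4–B5, B5–B6, B6–B7, B7–B8
Each bag holds 3 vertices, so the decomposition has width 2, which upper-bounds the treewidth. For the lower bound, G contains the cycle 8–9–3–7–8, so G is not a forest; only forests have treewidth ≤ 1, hence tw(G) ≥ 2. The upper and lower bounds meet at 2, so that is the treewidth.

2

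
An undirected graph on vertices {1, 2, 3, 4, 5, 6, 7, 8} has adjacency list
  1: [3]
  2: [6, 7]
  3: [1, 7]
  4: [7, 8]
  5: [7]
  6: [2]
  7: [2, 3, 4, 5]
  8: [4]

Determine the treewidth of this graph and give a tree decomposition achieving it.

Treewidth 1.
One optimal decomposition is:
Bags: B1 = {2, 7}  B2 = {3, 7}  B3 = {1, 3}  B4 = {5, 7}  B5 = {2, 6}  B6 = {4, 7}  B7 = {4, 8}
Tree: B1–B2, B2–B3, B1–B4, B1–B5, B2–B6, B6–B7

The largest bag has 2 vertices, giving width 1; this decomposition certifies tw(G) ≤ 1. Any graph with an edge has treewidth ≥ 1, and G has the edge 2–7. The upper and lower bounds meet at 1, so that is the treewidth.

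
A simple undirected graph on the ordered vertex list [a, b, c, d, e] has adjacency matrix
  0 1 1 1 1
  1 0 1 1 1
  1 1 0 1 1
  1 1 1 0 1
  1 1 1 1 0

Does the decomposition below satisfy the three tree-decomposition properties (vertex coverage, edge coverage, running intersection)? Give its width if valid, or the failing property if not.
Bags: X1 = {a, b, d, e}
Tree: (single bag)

No — vertex c appears in no bag.

A tree decomposition must satisfy three properties: every vertex lies in some bag; for every edge, both endpoints lie together in some bag; and for every vertex, the bags containing it form a connected subtree. Here vertex c appears in no bag, so the decomposition is invalid.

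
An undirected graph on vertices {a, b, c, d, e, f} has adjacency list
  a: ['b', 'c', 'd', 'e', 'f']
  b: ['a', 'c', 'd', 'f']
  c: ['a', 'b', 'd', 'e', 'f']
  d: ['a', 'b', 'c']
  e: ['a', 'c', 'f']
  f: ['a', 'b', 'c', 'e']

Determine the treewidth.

A width-3 tree decomposition is:
Bags: B1 = {a, b, c, f}  B2 = {a, c, e, f}  B3 = {a, b, c, d}
Tree: B1–B2, B1–B3
Each bag holds 4 vertices, so the decomposition has width 3, which upper-bounds the treewidth. Conversely, {a, b, c, d} is a clique of size 4, and the vertices of any clique must share a bag in every tree decomposition; so some bag has ≥ 4 vertices and tw(G) ≥ 3. The upper and lower bounds meet at 3, so that is the treewidth.

3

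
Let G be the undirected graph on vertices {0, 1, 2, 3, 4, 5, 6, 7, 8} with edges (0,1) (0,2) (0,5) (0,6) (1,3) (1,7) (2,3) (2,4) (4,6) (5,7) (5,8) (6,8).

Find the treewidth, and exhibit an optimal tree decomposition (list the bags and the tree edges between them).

Treewidth 3.
Bags: B1 = {2, 3, 4, 6}  B2 = {0, 2, 3, 6}  B3 = {0, 1, 3, 6}  B4 = {0, 1, 6, 8}  B5 = {0, 1, 5, 8}  B6 = {1, 5, 7, 8}
Tree: B1–B2, B2–B3, B3–B4, B4–B5, B5–B6

Each bag holds 4 vertices, so the decomposition has width 3, which upper-bounds the treewidth. For the lower bound: the 4 vertex sets {2,3,4}, {6}, {0}, {1,5,7,8} are disjoint, each induces a connected subgraph, and every pair is joined by at least one edge of G. Contracting each set to a single vertex therefore yields K_{4} as a minor, and since treewidth is minor-monotone, tw(G) ≥ tw(K_{4}) = 3. Hence tw(G) = 3 exactly.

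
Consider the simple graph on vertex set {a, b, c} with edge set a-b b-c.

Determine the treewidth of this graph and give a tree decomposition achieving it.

Each bag holds 2 vertices, so the decomposition has width 1, which upper-bounds the treewidth. Any graph with an edge has treewidth ≥ 1, and G has the edge b–a. Hence tw(G) = 1 exactly.

Treewidth 1.
One optimal decomposition is:
Bags: B1 = {a, b}  B2 = {b, c}
Tree: B1–B2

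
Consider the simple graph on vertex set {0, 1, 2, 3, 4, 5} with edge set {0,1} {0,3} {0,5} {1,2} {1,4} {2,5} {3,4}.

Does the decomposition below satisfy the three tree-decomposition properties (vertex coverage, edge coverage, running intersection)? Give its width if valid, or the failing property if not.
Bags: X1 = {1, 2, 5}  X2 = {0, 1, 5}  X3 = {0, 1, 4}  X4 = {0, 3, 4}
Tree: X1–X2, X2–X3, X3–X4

Yes; width 2.

Every vertex of G appears in some bag (union = {0, 1, 2, 3, 4, 5}); every edge is covered by a bag; and for each vertex v the set of bags containing v is connected in the bag tree. The decomposition is therefore valid. The largest bag has 3 vertices, so the width is 2.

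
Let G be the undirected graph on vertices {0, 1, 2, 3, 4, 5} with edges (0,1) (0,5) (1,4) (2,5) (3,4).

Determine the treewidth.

1

A width-1 tree decomposition is:
Bags: B1 = {2, 5}  B2 = {0, 5}  B3 = {0, 1}  B4 = {1, 4}  B5 = {3, 4}
Tree: B1–B2, B2–B3, B3–B4, B4–B5
Every bag has size at most 2, so the width is 2 − 1 = 1 and tw(G) ≤ 1. Since G has at least one edge (e.g. 2–5), it is not an edgeless graph, so tw(G) ≥ 1. Hence tw(G) = 1 exactly.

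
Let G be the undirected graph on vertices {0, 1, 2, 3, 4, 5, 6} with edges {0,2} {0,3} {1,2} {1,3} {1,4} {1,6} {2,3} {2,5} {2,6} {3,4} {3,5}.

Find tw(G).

2

A width-2 tree decomposition is:
Bags: B1 = {2, 3, 5}  B2 = {1, 2, 3}  B3 = {1, 2, 6}  B4 = {1, 3, 4}  B5 = {0, 2, 3}
Tree: B1–B2, B2–B3, B2–B4, B1–B5
Every bag has size at most 3, so the width is 3 − 1 = 2 and tw(G) ≤ 2. On the other hand G contains the 3-clique {0, 2, 3}. A clique must lie in a single bag of any decomposition, so no decomposition can have width below 2. Combining the bounds, tw(G) = 2.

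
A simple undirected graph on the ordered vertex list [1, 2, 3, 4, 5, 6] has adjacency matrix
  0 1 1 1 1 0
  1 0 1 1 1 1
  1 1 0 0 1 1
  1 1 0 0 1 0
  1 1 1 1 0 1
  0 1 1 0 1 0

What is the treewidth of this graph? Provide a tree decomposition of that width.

Each bag holds 4 vertices, so the decomposition has width 3, which upper-bounds the treewidth. On the other hand G contains the 4-clique {1, 2, 3, 5}. A clique must lie in a single bag of any decomposition, so no decomposition can have width below 3. Hence tw(G) = 3 exactly.

Treewidth 3.
Bags: B1 = {1, 2, 3, 5}  B2 = {2, 3, 5, 6}  B3 = {1, 2, 4, 5}
Tree: B1–B2, B1–B3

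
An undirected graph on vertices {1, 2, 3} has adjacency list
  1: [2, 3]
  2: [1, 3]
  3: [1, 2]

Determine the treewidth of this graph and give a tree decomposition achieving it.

Treewidth 2.
Bags: B1 = {1, 2, 3}
Tree: (single bag)

With just one bag of size 3, the width is 3 − 1 = 2, so tw(G) ≤ 2. For the lower bound, the 3 vertices {1, 2, 3} are pairwise adjacent, and any tree decomposition puts a clique entirely inside one bag — forcing width ≥ 2. Combining the bounds, tw(G) = 2.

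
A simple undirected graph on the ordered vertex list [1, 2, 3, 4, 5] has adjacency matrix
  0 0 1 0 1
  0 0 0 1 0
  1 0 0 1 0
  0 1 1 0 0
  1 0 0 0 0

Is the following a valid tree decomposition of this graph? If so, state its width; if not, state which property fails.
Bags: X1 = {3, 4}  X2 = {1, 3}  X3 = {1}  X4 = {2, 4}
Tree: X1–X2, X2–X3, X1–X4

No — vertex 5 appears in no bag.

A tree decomposition must satisfy three properties: every vertex lies in some bag; for every edge, both endpoints lie together in some bag; and for every vertex, the bags containing it form a connected subtree. Here vertex 5 appears in no bag, so the decomposition is invalid.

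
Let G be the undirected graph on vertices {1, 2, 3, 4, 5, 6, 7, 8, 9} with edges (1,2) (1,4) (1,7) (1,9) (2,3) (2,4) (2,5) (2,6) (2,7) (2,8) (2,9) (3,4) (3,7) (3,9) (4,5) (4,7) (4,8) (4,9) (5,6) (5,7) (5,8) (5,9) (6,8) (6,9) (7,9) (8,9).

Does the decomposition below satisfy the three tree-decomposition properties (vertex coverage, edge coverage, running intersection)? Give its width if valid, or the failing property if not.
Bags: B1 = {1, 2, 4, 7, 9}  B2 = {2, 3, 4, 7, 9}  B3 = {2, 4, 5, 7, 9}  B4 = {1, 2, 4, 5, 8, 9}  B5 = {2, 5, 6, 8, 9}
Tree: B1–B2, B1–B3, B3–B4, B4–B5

No — bags containing vertex 1 are not connected in the tree.

A tree decomposition must satisfy three properties: every vertex lies in some bag; for every edge, both endpoints lie together in some bag; and for every vertex, the bags containing it form a connected subtree. Here bags containing vertex 1 are not connected in the tree, so the decomposition is invalid.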